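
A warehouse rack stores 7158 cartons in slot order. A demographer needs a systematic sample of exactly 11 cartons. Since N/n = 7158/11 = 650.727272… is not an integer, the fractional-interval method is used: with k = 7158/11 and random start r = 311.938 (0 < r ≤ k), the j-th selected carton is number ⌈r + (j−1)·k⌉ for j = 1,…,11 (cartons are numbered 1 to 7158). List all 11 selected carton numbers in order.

j=1: r + 0k = 311.938 → ⌈·⌉ = 312
j=2: r + 1k = 962.665272… → ⌈·⌉ = 963
j=3: r + 2k = 1613.392545… → ⌈·⌉ = 1614
j=4: r + 3k = 2264.119818… → ⌈·⌉ = 2265
j=5: r + 4k = 2914.847090… → ⌈·⌉ = 2915
j=6: r + 5k = 3565.574363… → ⌈·⌉ = 3566
j=7: r + 6k = 4216.301636… → ⌈·⌉ = 4217
j=8: r + 7k = 4867.028909… → ⌈·⌉ = 4868
j=9: r + 8k = 5517.756181… → ⌈·⌉ = 5518
j=10: r + 9k = 6168.483454… → ⌈·⌉ = 6169
j=11: r + 10k = 6819.210727… → ⌈·⌉ = 6820

312, 963, 1614, 2265, 2915, 3566, 4217, 4868, 5518, 6169, 6820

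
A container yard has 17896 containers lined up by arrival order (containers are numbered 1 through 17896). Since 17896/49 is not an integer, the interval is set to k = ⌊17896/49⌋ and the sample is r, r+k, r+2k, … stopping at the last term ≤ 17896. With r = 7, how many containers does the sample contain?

k = ⌊17896/49⌋ = 365
Achieved size = ⌊(17896 − 7)/365⌋ + 1 = ⌊17889/365⌋ + 1 = 49 + 1 = 50
(last selection: 7 + 49×365 = 17892 ≤ 17896; next would be 18257 > 17896)

50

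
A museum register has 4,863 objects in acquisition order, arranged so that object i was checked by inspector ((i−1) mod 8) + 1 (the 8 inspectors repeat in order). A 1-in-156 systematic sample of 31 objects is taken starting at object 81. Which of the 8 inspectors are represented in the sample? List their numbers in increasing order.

Consecutive selections differ by k = 156, so their inspector numbers differ by 156 mod 8 = 4.
gcd(156, 8) = 4, so the sample visits 8/4 = 2 distinct residues mod 8.
Start 81 is inspector 1; the inspectors hit are 1, 5.

1, 5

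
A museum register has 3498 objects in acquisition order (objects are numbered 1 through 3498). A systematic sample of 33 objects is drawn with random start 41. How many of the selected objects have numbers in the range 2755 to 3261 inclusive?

k = 3498/33 = 106
First selection ≥ 2755: 41 + ⌈(2755−41)/106⌉·106 = 41 + 26×106 = 2797
Last selection ≤ 3261: 41 + ⌊(3261−41)/106⌋·106 = 41 + 30×106 = 3221
Count = 30 − 26 + 1 = 5

5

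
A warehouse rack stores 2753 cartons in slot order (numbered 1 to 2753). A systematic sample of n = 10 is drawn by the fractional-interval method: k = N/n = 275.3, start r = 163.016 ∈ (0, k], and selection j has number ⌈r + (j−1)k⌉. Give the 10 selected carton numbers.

164, 439, 714, 989, 1265, 1540, 1815, 2091, 2366, 2641

j=1: r + 0k = 163.016 → ⌈·⌉ = 164
j=2: r + 1k = 438.316 → ⌈·⌉ = 439
j=3: r + 2k = 713.616 → ⌈·⌉ = 714
j=4: r + 3k = 988.916 → ⌈·⌉ = 989
j=5: r + 4k = 1264.216 → ⌈·⌉ = 1265
j=6: r + 5k = 1539.516 → ⌈·⌉ = 1540
j=7: r + 6k = 1814.816 → ⌈·⌉ = 1815
j=8: r + 7k = 2090.116 → ⌈·⌉ = 2091
j=9: r + 8k = 2365.416 → ⌈·⌉ = 2366
j=10: r + 9k = 2640.716 → ⌈·⌉ = 2641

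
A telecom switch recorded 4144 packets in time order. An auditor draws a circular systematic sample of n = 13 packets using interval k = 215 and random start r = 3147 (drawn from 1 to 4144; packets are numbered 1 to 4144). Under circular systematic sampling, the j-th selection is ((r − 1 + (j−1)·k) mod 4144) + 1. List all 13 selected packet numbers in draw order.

3147, 3362, 3577, 3792, 4007, 78, 293, 508, 723, 938, 1153, 1368, 1583

Selection 1: 3147
Selection 2: 3147 + 215 = 3362
Selection 3: 3362 + 215 = 3577
Selection 4: 3577 + 215 = 3792
Selection 5: 3792 + 215 = 4007
Selection 6: 4007 + 215 = 4222 → 4222 − 4144 = 78
Selection 7: 78 + 215 = 293
Selection 8: 293 + 215 = 508
Selection 9: 508 + 215 = 723
Selection 10: 723 + 215 = 938
Selection 11: 938 + 215 = 1153
Selection 12: 1153 + 215 = 1368
Selection 13: 1368 + 215 = 1583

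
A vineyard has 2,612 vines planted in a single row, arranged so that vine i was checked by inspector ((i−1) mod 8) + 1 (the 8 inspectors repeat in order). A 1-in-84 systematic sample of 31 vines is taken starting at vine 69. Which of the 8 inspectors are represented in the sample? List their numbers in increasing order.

1, 5

Consecutive selections differ by k = 84, so their inspector numbers differ by 84 mod 8 = 4.
gcd(84, 8) = 4, so the sample visits 8/4 = 2 distinct residues mod 8.
Start 69 is inspector 5; the inspectors hit are 1, 5.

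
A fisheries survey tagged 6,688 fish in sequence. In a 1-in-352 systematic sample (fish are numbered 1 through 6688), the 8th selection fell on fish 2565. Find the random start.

k = 352
r = 2565 − (8−1)×352 = 2565 − 2464 = 101

101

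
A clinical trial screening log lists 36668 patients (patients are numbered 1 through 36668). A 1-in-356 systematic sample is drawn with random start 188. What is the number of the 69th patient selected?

24396

k = 356
69th selection = r + (69−1)·k = 188 + 68×356 = 188 + 24208 = 24396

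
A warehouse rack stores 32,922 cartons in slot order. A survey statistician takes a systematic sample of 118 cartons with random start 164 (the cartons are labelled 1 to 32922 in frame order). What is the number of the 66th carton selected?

18299

k = 32922/118 = 279
66th selection = r + (66−1)·k = 164 + 65×279 = 164 + 18135 = 18299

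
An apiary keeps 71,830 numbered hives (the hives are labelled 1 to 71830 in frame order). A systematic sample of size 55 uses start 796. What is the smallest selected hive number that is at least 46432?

46506

k = 71830/55 = 1306
Steps past start: ⌈(46432 − 796)/1306⌉ = ⌈45636/1306⌉ = 35
Selected hive: 796 + 35×1306 = 46506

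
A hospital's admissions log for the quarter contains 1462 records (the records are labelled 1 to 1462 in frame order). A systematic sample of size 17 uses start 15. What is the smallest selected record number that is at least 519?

k = 1462/17 = 86
Steps past start: ⌈(519 − 15)/86⌉ = ⌈504/86⌉ = 6
Selected record: 15 + 6×86 = 531

531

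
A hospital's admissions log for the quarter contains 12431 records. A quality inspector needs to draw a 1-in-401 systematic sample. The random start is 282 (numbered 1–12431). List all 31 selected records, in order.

record 1: 282
record 2: 282 + 401 = 683
record 3: 683 + 401 = 1084
record 4: 1084 + 401 = 1485
record 5: 1485 + 401 = 1886
record 6: 1886 + 401 = 2287
record 7: 2287 + 401 = 2688
record 8: 2688 + 401 = 3089
record 9: 3089 + 401 = 3490
record 10: 3490 + 401 = 3891
record 11: 3891 + 401 = 4292
record 12: 4292 + 401 = 4693
record 13: 4693 + 401 = 5094
record 14: 5094 + 401 = 5495
record 15: 5495 + 401 = 5896
record 16: 5896 + 401 = 6297
record 17: 6297 + 401 = 6698
record 18: 6698 + 401 = 7099
record 19: 7099 + 401 = 7500
record 20: 7500 + 401 = 7901
record 21: 7901 + 401 = 8302
record 22: 8302 + 401 = 8703
record 23: 8703 + 401 = 9104
record 24: 9104 + 401 = 9505
record 25: 9505 + 401 = 9906
record 26: 9906 + 401 = 10307
record 27: 10307 + 401 = 10708
record 28: 10708 + 401 = 11109
record 29: 11109 + 401 = 11510
record 30: 11510 + 401 = 11911
record 31: 11911 + 401 = 12312

282, 683, 1084, 1485, 1886, 2287, 2688, 3089, 3490, 3891, 4292, 4693, 5094, 5495, 5896, 6297, 6698, 7099, 7500, 7901, 8302, 8703, 9104, 9505, 9906, 10307, 10708, 11109, 11510, 11911, 12312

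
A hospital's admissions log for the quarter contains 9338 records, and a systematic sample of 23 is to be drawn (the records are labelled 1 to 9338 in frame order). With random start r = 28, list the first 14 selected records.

k = N/n = 9338/23 = 406
record 1: 28
record 2: 28 + 406 = 434
record 3: 434 + 406 = 840
record 4: 840 + 406 = 1246
record 5: 1246 + 406 = 1652
record 6: 1652 + 406 = 2058
record 7: 2058 + 406 = 2464
record 8: 2464 + 406 = 2870
record 9: 2870 + 406 = 3276
record 10: 3276 + 406 = 3682
record 11: 3682 + 406 = 4088
record 12: 4088 + 406 = 4494
record 13: 4494 + 406 = 4900
record 14: 4900 + 406 = 5306

28, 434, 840, 1246, 1652, 2058, 2464, 2870, 3276, 3682, 4088, 4494, 4900, 5306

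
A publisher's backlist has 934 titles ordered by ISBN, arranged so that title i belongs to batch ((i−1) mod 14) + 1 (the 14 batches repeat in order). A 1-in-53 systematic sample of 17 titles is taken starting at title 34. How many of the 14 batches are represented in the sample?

Consecutive selections differ by k = 53, so their batch numbers differ by 53 mod 14 = 11.
gcd(53, 14) = 1, so the sample visits 14/1 = 14 distinct residues mod 14.
Start 34 is batch 6; the batches hit are 1, 2, 3, 4, 5, 6, 7, 8, 9, 10, 11, 12, 13, 14.

14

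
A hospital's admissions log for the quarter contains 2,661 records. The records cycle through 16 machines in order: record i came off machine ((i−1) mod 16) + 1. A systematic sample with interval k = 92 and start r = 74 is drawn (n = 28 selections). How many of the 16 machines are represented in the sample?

4

Consecutive selections differ by k = 92, so their machine numbers differ by 92 mod 16 = 12.
gcd(92, 16) = 4, so the sample visits 16/4 = 4 distinct residues mod 16.
Start 74 is machine 10; the machines hit are 2, 6, 10, 14.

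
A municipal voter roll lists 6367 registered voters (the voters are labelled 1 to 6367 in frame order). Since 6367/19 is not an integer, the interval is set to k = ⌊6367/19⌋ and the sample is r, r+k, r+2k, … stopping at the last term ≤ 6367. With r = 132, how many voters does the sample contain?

k = ⌊6367/19⌋ = 335
Achieved size = ⌊(6367 − 132)/335⌋ + 1 = ⌊6235/335⌋ + 1 = 18 + 1 = 19
(last selection: 132 + 18×335 = 6162 ≤ 6367; next would be 6497 > 6367)

19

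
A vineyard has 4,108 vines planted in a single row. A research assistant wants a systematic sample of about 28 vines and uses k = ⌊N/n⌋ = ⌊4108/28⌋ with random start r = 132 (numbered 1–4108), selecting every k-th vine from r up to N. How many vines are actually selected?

k = ⌊4108/28⌋ = 146
Achieved size = ⌊(4108 − 132)/146⌋ + 1 = ⌊3976/146⌋ + 1 = 27 + 1 = 28
(last selection: 132 + 27×146 = 4074 ≤ 4108; next would be 4220 > 4108)

28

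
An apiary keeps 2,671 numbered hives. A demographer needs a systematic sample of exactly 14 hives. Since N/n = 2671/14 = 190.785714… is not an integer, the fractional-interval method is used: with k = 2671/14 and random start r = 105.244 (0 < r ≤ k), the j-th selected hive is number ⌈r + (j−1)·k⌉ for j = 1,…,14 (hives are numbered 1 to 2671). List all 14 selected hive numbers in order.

106, 297, 487, 678, 869, 1060, 1250, 1441, 1632, 1823, 2014, 2204, 2395, 2586

j=1: r + 0k = 105.244 → ⌈·⌉ = 106
j=2: r + 1k = 296.029714… → ⌈·⌉ = 297
j=3: r + 2k = 486.815428… → ⌈·⌉ = 487
j=4: r + 3k = 677.601142… → ⌈·⌉ = 678
j=5: r + 4k = 868.386857… → ⌈·⌉ = 869
j=6: r + 5k = 1059.172571… → ⌈·⌉ = 1060
j=7: r + 6k = 1249.958285… → ⌈·⌉ = 1250
j=8: r + 7k = 1440.744 → ⌈·⌉ = 1441
j=9: r + 8k = 1631.529714… → ⌈·⌉ = 1632
j=10: r + 9k = 1822.315428… → ⌈·⌉ = 1823
j=11: r + 10k = 2013.101142… → ⌈·⌉ = 2014
j=12: r + 11k = 2203.886857… → ⌈·⌉ = 2204
j=13: r + 12k = 2394.672571… → ⌈·⌉ = 2395
j=14: r + 13k = 2585.458285… → ⌈·⌉ = 2586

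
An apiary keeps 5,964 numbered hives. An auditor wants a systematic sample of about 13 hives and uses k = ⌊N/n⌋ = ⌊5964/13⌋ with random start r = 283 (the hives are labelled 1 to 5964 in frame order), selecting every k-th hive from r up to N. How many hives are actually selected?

13

k = ⌊5964/13⌋ = 458
Achieved size = ⌊(5964 − 283)/458⌋ + 1 = ⌊5681/458⌋ + 1 = 12 + 1 = 13
(last selection: 283 + 12×458 = 5779 ≤ 5964; next would be 6237 > 5964)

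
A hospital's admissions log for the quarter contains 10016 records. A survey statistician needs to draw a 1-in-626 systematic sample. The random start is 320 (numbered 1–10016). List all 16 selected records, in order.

320, 946, 1572, 2198, 2824, 3450, 4076, 4702, 5328, 5954, 6580, 7206, 7832, 8458, 9084, 9710

record 1: 320
record 2: 320 + 626 = 946
record 3: 946 + 626 = 1572
record 4: 1572 + 626 = 2198
record 5: 2198 + 626 = 2824
record 6: 2824 + 626 = 3450
record 7: 3450 + 626 = 4076
record 8: 4076 + 626 = 4702
record 9: 4702 + 626 = 5328
record 10: 5328 + 626 = 5954
record 11: 5954 + 626 = 6580
record 12: 6580 + 626 = 7206
record 13: 7206 + 626 = 7832
record 14: 7832 + 626 = 8458
record 15: 8458 + 626 = 9084
record 16: 9084 + 626 = 9710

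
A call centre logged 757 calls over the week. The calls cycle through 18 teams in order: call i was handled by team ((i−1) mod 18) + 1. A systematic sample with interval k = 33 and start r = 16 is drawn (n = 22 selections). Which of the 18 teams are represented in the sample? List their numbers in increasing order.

1, 4, 7, 10, 13, 16

Consecutive selections differ by k = 33, so their team numbers differ by 33 mod 18 = 15.
gcd(33, 18) = 3, so the sample visits 18/3 = 6 distinct residues mod 18.
Start 16 is team 16; the teams hit are 1, 4, 7, 10, 13, 16.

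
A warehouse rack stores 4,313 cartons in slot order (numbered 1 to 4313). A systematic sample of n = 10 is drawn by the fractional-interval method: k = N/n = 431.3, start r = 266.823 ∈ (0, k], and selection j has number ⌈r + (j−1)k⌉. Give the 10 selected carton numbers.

j=1: r + 0k = 266.823 → ⌈·⌉ = 267
j=2: r + 1k = 698.123 → ⌈·⌉ = 699
j=3: r + 2k = 1129.423 → ⌈·⌉ = 1130
j=4: r + 3k = 1560.723 → ⌈·⌉ = 1561
j=5: r + 4k = 1992.023 → ⌈·⌉ = 1993
j=6: r + 5k = 2423.323 → ⌈·⌉ = 2424
j=7: r + 6k = 2854.623 → ⌈·⌉ = 2855
j=8: r + 7k = 3285.923 → ⌈·⌉ = 3286
j=9: r + 8k = 3717.223 → ⌈·⌉ = 3718
j=10: r + 9k = 4148.523 → ⌈·⌉ = 4149

267, 699, 1130, 1561, 1993, 2424, 2855, 3286, 3718, 4149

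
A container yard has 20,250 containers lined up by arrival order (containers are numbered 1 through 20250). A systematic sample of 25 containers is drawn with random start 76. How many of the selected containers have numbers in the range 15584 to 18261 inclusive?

k = 20250/25 = 810
First selection ≥ 15584: 76 + ⌈(15584−76)/810⌉·810 = 76 + 20×810 = 16276
Last selection ≤ 18261: 76 + ⌊(18261−76)/810⌋·810 = 76 + 22×810 = 17896
Count = 22 − 20 + 1 = 3

3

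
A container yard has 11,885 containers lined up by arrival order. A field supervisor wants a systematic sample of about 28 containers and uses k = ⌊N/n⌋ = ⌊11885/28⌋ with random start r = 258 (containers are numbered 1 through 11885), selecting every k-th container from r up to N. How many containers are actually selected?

28

k = ⌊11885/28⌋ = 424
Achieved size = ⌊(11885 − 258)/424⌋ + 1 = ⌊11627/424⌋ + 1 = 27 + 1 = 28
(last selection: 258 + 27×424 = 11706 ≤ 11885; next would be 12130 > 11885)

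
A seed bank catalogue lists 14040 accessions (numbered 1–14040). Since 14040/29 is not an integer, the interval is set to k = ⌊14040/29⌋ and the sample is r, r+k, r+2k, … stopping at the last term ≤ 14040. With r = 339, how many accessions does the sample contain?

k = ⌊14040/29⌋ = 484
Achieved size = ⌊(14040 − 339)/484⌋ + 1 = ⌊13701/484⌋ + 1 = 28 + 1 = 29
(last selection: 339 + 28×484 = 13891 ≤ 14040; next would be 14375 > 14040)

29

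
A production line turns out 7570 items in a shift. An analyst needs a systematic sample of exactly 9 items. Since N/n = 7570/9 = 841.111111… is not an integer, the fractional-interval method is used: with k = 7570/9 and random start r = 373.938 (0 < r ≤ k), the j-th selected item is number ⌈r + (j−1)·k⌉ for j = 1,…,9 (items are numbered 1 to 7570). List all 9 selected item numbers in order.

j=1: r + 0k = 373.938 → ⌈·⌉ = 374
j=2: r + 1k = 1215.049111… → ⌈·⌉ = 1216
j=3: r + 2k = 2056.160222… → ⌈·⌉ = 2057
j=4: r + 3k = 2897.271333… → ⌈·⌉ = 2898
j=5: r + 4k = 3738.382444… → ⌈·⌉ = 3739
j=6: r + 5k = 4579.493555… → ⌈·⌉ = 4580
j=7: r + 6k = 5420.604666… → ⌈·⌉ = 5421
j=8: r + 7k = 6261.715777… → ⌈·⌉ = 6262
j=9: r + 8k = 7102.826888… → ⌈·⌉ = 7103

374, 1216, 2057, 2898, 3739, 4580, 5421, 6262, 7103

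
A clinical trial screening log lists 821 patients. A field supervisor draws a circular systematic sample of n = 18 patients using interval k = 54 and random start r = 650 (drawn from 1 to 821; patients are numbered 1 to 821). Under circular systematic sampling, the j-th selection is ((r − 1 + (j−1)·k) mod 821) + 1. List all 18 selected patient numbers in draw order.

Selection 1: 650
Selection 2: 650 + 54 = 704
Selection 3: 704 + 54 = 758
Selection 4: 758 + 54 = 812
Selection 5: 812 + 54 = 866 → 866 − 821 = 45
Selection 6: 45 + 54 = 99
Selection 7: 99 + 54 = 153
Selection 8: 153 + 54 = 207
Selection 9: 207 + 54 = 261
Selection 10: 261 + 54 = 315
Selection 11: 315 + 54 = 369
Selection 12: 369 + 54 = 423
Selection 13: 423 + 54 = 477
Selection 14: 477 + 54 = 531
Selection 15: 531 + 54 = 585
Selection 16: 585 + 54 = 639
Selection 17: 639 + 54 = 693
Selection 18: 693 + 54 = 747

650, 704, 758, 812, 45, 99, 153, 207, 261, 315, 369, 423, 477, 531, 585, 639, 693, 747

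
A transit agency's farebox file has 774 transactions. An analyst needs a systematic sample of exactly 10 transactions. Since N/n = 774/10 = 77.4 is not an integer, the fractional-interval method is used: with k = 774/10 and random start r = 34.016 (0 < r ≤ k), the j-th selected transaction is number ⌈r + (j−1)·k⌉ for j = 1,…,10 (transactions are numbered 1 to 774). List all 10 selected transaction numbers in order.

j=1: r + 0k = 34.016 → ⌈·⌉ = 35
j=2: r + 1k = 111.416 → ⌈·⌉ = 112
j=3: r + 2k = 188.816 → ⌈·⌉ = 189
j=4: r + 3k = 266.216 → ⌈·⌉ = 267
j=5: r + 4k = 343.616 → ⌈·⌉ = 344
j=6: r + 5k = 421.016 → ⌈·⌉ = 422
j=7: r + 6k = 498.416 → ⌈·⌉ = 499
j=8: r + 7k = 575.816 → ⌈·⌉ = 576
j=9: r + 8k = 653.216 → ⌈·⌉ = 654
j=10: r + 9k = 730.616 → ⌈·⌉ = 731

35, 112, 189, 267, 344, 422, 499, 576, 654, 731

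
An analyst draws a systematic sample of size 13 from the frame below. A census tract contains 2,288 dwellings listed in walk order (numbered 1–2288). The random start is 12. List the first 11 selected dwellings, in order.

k = N/n = 2288/13 = 176
dwelling 1: 12
dwelling 2: 12 + 176 = 188
dwelling 3: 188 + 176 = 364
dwelling 4: 364 + 176 = 540
dwelling 5: 540 + 176 = 716
dwelling 6: 716 + 176 = 892
dwelling 7: 892 + 176 = 1068
dwelling 8: 1068 + 176 = 1244
dwelling 9: 1244 + 176 = 1420
dwelling 10: 1420 + 176 = 1596
dwelling 11: 1596 + 176 = 1772

12, 188, 364, 540, 716, 892, 1068, 1244, 1420, 1596, 1772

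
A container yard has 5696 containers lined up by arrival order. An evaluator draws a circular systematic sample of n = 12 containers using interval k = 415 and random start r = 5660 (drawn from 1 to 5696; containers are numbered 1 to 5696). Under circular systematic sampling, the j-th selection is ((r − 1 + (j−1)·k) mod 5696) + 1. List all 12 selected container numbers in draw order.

Selection 1: 5660
Selection 2: 5660 + 415 = 6075 → 6075 − 5696 = 379
Selection 3: 379 + 415 = 794
Selection 4: 794 + 415 = 1209
Selection 5: 1209 + 415 = 1624
Selection 6: 1624 + 415 = 2039
Selection 7: 2039 + 415 = 2454
Selection 8: 2454 + 415 = 2869
Selection 9: 2869 + 415 = 3284
Selection 10: 3284 + 415 = 3699
Selection 11: 3699 + 415 = 4114
Selection 12: 4114 + 415 = 4529

5660, 379, 794, 1209, 1624, 2039, 2454, 2869, 3284, 3699, 4114, 4529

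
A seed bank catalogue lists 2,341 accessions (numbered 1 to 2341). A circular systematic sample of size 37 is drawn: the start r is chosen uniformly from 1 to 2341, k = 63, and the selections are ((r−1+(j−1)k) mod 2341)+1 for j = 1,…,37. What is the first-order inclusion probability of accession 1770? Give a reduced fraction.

37/2341

For each position j, as r ranges over 1…2341 the j-th selection hits every accession exactly once, so accession 1770 is selected for exactly 37 of the 2341 starts.
Inclusion probability = 37/2341.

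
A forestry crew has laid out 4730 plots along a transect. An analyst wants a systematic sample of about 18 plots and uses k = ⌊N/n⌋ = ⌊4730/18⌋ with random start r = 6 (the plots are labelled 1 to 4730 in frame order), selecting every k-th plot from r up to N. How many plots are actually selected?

19

k = ⌊4730/18⌋ = 262
Achieved size = ⌊(4730 − 6)/262⌋ + 1 = ⌊4724/262⌋ + 1 = 18 + 1 = 19
(last selection: 6 + 18×262 = 4722 ≤ 4730; next would be 4984 > 4730)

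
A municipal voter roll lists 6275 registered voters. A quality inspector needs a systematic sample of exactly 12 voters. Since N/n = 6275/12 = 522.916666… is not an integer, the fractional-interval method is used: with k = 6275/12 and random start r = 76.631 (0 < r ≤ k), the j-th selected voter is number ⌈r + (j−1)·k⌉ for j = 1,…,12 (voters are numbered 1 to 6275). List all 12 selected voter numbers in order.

77, 600, 1123, 1646, 2169, 2692, 3215, 3738, 4260, 4783, 5306, 5829

j=1: r + 0k = 76.631 → ⌈·⌉ = 77
j=2: r + 1k = 599.547666… → ⌈·⌉ = 600
j=3: r + 2k = 1122.464333… → ⌈·⌉ = 1123
j=4: r + 3k = 1645.381 → ⌈·⌉ = 1646
j=5: r + 4k = 2168.297666… → ⌈·⌉ = 2169
j=6: r + 5k = 2691.214333… → ⌈·⌉ = 2692
j=7: r + 6k = 3214.131 → ⌈·⌉ = 3215
j=8: r + 7k = 3737.047666… → ⌈·⌉ = 3738
j=9: r + 8k = 4259.964333… → ⌈·⌉ = 4260
j=10: r + 9k = 4782.881 → ⌈·⌉ = 4783
j=11: r + 10k = 5305.797666… → ⌈·⌉ = 5306
j=12: r + 11k = 5828.714333… → ⌈·⌉ = 5829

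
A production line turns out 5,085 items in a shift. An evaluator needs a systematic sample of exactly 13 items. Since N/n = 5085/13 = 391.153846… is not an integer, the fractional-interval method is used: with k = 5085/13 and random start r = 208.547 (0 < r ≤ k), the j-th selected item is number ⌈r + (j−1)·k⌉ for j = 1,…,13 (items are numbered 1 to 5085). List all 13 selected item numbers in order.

209, 600, 991, 1383, 1774, 2165, 2556, 2947, 3338, 3729, 4121, 4512, 4903

j=1: r + 0k = 208.547 → ⌈·⌉ = 209
j=2: r + 1k = 599.700846… → ⌈·⌉ = 600
j=3: r + 2k = 990.854692… → ⌈·⌉ = 991
j=4: r + 3k = 1382.008538… → ⌈·⌉ = 1383
j=5: r + 4k = 1773.162384… → ⌈·⌉ = 1774
j=6: r + 5k = 2164.316230… → ⌈·⌉ = 2165
j=7: r + 6k = 2555.470076… → ⌈·⌉ = 2556
j=8: r + 7k = 2946.623923… → ⌈·⌉ = 2947
j=9: r + 8k = 3337.777769… → ⌈·⌉ = 3338
j=10: r + 9k = 3728.931615… → ⌈·⌉ = 3729
j=11: r + 10k = 4120.085461… → ⌈·⌉ = 4121
j=12: r + 11k = 4511.239307… → ⌈·⌉ = 4512
j=13: r + 12k = 4902.393153… → ⌈·⌉ = 4903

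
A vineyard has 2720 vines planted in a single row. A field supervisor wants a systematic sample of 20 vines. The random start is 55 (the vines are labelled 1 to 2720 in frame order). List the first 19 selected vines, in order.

55, 191, 327, 463, 599, 735, 871, 1007, 1143, 1279, 1415, 1551, 1687, 1823, 1959, 2095, 2231, 2367, 2503

k = N/n = 2720/20 = 136
vine 1: 55
vine 2: 55 + 136 = 191
vine 3: 191 + 136 = 327
vine 4: 327 + 136 = 463
vine 5: 463 + 136 = 599
vine 6: 599 + 136 = 735
vine 7: 735 + 136 = 871
vine 8: 871 + 136 = 1007
vine 9: 1007 + 136 = 1143
vine 10: 1143 + 136 = 1279
vine 11: 1279 + 136 = 1415
vine 12: 1415 + 136 = 1551
vine 13: 1551 + 136 = 1687
vine 14: 1687 + 136 = 1823
vine 15: 1823 + 136 = 1959
vine 16: 1959 + 136 = 2095
vine 17: 2095 + 136 = 2231
vine 18: 2231 + 136 = 2367
vine 19: 2367 + 136 = 2503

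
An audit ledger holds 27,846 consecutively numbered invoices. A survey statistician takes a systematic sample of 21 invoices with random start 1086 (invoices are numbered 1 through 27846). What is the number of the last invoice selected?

27606

k = 27846/21 = 1326
21st selection = r + (21−1)·k = 1086 + 20×1326 = 1086 + 26520 = 27606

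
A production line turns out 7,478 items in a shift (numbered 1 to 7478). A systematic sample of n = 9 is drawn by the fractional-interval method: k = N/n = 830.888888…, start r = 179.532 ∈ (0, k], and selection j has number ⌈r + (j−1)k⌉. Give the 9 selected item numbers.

j=1: r + 0k = 179.532 → ⌈·⌉ = 180
j=2: r + 1k = 1010.420888… → ⌈·⌉ = 1011
j=3: r + 2k = 1841.309777… → ⌈·⌉ = 1842
j=4: r + 3k = 2672.198666… → ⌈·⌉ = 2673
j=5: r + 4k = 3503.087555… → ⌈·⌉ = 3504
j=6: r + 5k = 4333.976444… → ⌈·⌉ = 4334
j=7: r + 6k = 5164.865333… → ⌈·⌉ = 5165
j=8: r + 7k = 5995.754222… → ⌈·⌉ = 5996
j=9: r + 8k = 6826.643111… → ⌈·⌉ = 6827

180, 1011, 1842, 2673, 3504, 4334, 5165, 5996, 6827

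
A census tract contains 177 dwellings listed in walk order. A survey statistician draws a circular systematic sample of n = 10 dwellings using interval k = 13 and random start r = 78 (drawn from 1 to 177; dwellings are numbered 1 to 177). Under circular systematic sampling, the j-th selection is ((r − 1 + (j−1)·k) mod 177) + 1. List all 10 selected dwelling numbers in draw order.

78, 91, 104, 117, 130, 143, 156, 169, 5, 18

Selection 1: 78
Selection 2: 78 + 13 = 91
Selection 3: 91 + 13 = 104
Selection 4: 104 + 13 = 117
Selection 5: 117 + 13 = 130
Selection 6: 130 + 13 = 143
Selection 7: 143 + 13 = 156
Selection 8: 156 + 13 = 169
Selection 9: 169 + 13 = 182 → 182 − 177 = 5
Selection 10: 5 + 13 = 18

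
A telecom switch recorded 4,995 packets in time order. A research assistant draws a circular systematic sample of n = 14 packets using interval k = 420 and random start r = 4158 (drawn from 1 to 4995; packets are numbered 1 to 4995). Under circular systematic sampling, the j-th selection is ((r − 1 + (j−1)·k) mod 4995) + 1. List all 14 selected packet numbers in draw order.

4158, 4578, 3, 423, 843, 1263, 1683, 2103, 2523, 2943, 3363, 3783, 4203, 4623

Selection 1: 4158
Selection 2: 4158 + 420 = 4578
Selection 3: 4578 + 420 = 4998 → 4998 − 4995 = 3
Selection 4: 3 + 420 = 423
Selection 5: 423 + 420 = 843
Selection 6: 843 + 420 = 1263
Selection 7: 1263 + 420 = 1683
Selection 8: 1683 + 420 = 2103
Selection 9: 2103 + 420 = 2523
Selection 10: 2523 + 420 = 2943
Selection 11: 2943 + 420 = 3363
Selection 12: 3363 + 420 = 3783
Selection 13: 3783 + 420 = 4203
Selection 14: 4203 + 420 = 4623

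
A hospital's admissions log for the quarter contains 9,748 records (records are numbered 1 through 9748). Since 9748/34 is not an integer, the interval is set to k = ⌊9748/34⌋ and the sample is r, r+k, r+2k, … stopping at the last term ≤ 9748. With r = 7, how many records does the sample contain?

35

k = ⌊9748/34⌋ = 286
Achieved size = ⌊(9748 − 7)/286⌋ + 1 = ⌊9741/286⌋ + 1 = 34 + 1 = 35
(last selection: 7 + 34×286 = 9731 ≤ 9748; next would be 10017 > 9748)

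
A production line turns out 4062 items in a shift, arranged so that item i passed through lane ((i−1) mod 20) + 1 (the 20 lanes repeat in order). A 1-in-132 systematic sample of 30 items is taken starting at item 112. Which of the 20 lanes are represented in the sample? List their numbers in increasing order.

4, 8, 12, 16, 20

Consecutive selections differ by k = 132, so their lane numbers differ by 132 mod 20 = 12.
gcd(132, 20) = 4, so the sample visits 20/4 = 5 distinct residues mod 20.
Start 112 is lane 12; the lanes hit are 4, 8, 12, 16, 20.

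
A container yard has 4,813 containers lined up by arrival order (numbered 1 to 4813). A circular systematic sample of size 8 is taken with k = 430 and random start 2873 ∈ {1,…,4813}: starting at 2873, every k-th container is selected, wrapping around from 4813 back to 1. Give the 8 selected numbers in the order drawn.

Selection 1: 2873
Selection 2: 2873 + 430 = 3303
Selection 3: 3303 + 430 = 3733
Selection 4: 3733 + 430 = 4163
Selection 5: 4163 + 430 = 4593
Selection 6: 4593 + 430 = 5023 → 5023 − 4813 = 210
Selection 7: 210 + 430 = 640
Selection 8: 640 + 430 = 1070

2873, 3303, 3733, 4163, 4593, 210, 640, 1070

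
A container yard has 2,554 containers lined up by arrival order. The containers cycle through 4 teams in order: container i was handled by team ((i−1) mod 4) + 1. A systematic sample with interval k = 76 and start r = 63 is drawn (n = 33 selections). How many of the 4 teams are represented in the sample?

Consecutive selections differ by k = 76, so their team numbers differ by 76 mod 4 = 0.
gcd(76, 4) = 4, so the sample visits 4/4 = 1 distinct residues mod 4.
Start 63 is team 3; the teams hit are 3.

1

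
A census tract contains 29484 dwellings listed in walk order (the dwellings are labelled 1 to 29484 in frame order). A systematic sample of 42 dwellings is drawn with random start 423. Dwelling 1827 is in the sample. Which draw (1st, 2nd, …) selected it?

k = 29484/42 = 702
position = (1827 − 423)/702 + 1 = 1404/702 + 1 = 2 + 1 = 3

3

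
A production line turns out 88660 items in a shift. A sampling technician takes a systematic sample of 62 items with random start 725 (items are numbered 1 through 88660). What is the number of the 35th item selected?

49345

k = 88660/62 = 1430
35th selection = r + (35−1)·k = 725 + 34×1430 = 725 + 48620 = 49345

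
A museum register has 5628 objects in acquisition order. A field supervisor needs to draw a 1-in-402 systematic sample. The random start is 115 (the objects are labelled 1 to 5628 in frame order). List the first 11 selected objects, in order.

object 1: 115
object 2: 115 + 402 = 517
object 3: 517 + 402 = 919
object 4: 919 + 402 = 1321
object 5: 1321 + 402 = 1723
object 6: 1723 + 402 = 2125
object 7: 2125 + 402 = 2527
object 8: 2527 + 402 = 2929
object 9: 2929 + 402 = 3331
object 10: 3331 + 402 = 3733
object 11: 3733 + 402 = 4135

115, 517, 919, 1321, 1723, 2125, 2527, 2929, 3331, 3733, 4135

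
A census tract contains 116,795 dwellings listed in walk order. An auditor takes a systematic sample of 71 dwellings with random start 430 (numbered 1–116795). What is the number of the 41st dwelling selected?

k = 116795/71 = 1645
41st selection = r + (41−1)·k = 430 + 40×1645 = 430 + 65800 = 66230

66230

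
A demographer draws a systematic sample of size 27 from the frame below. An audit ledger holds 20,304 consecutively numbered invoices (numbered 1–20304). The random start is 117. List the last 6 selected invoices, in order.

15909, 16661, 17413, 18165, 18917, 19669

k = N/n = 20304/27 = 752
22nd selection = 117 + 21×752 = 15909
23rd: 15909 + 752 = 16661
24th: 16661 + 752 = 17413
25th: 17413 + 752 = 18165
26th: 18165 + 752 = 18917
27th: 18917 + 752 = 19669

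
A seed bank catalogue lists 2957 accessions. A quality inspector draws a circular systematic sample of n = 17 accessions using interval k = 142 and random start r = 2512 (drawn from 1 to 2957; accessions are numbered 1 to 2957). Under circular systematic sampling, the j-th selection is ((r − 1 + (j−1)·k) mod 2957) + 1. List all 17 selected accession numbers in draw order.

Selection 1: 2512
Selection 2: 2512 + 142 = 2654
Selection 3: 2654 + 142 = 2796
Selection 4: 2796 + 142 = 2938
Selection 5: 2938 + 142 = 3080 → 3080 − 2957 = 123
Selection 6: 123 + 142 = 265
Selection 7: 265 + 142 = 407
Selection 8: 407 + 142 = 549
Selection 9: 549 + 142 = 691
Selection 10: 691 + 142 = 833
Selection 11: 833 + 142 = 975
Selection 12: 975 + 142 = 1117
Selection 13: 1117 + 142 = 1259
Selection 14: 1259 + 142 = 1401
Selection 15: 1401 + 142 = 1543
Selection 16: 1543 + 142 = 1685
Selection 17: 1685 + 142 = 1827

2512, 2654, 2796, 2938, 123, 265, 407, 549, 691, 833, 975, 1117, 1259, 1401, 1543, 1685, 1827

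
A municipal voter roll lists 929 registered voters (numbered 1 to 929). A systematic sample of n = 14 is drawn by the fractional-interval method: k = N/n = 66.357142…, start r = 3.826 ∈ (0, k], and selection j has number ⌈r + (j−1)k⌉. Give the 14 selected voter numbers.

4, 71, 137, 203, 270, 336, 402, 469, 535, 602, 668, 734, 801, 867

j=1: r + 0k = 3.826 → ⌈·⌉ = 4
j=2: r + 1k = 70.183142… → ⌈·⌉ = 71
j=3: r + 2k = 136.540285… → ⌈·⌉ = 137
j=4: r + 3k = 202.897428… → ⌈·⌉ = 203
j=5: r + 4k = 269.254571… → ⌈·⌉ = 270
j=6: r + 5k = 335.611714… → ⌈·⌉ = 336
j=7: r + 6k = 401.968857… → ⌈·⌉ = 402
j=8: r + 7k = 468.326 → ⌈·⌉ = 469
j=9: r + 8k = 534.683142… → ⌈·⌉ = 535
j=10: r + 9k = 601.040285… → ⌈·⌉ = 602
j=11: r + 10k = 667.397428… → ⌈·⌉ = 668
j=12: r + 11k = 733.754571… → ⌈·⌉ = 734
j=13: r + 12k = 800.111714… → ⌈·⌉ = 801
j=14: r + 13k = 866.468857… → ⌈·⌉ = 867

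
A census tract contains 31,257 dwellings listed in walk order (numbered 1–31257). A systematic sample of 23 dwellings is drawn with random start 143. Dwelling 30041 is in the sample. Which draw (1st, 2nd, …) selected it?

k = 31257/23 = 1359
position = (30041 − 143)/1359 + 1 = 29898/1359 + 1 = 22 + 1 = 23

23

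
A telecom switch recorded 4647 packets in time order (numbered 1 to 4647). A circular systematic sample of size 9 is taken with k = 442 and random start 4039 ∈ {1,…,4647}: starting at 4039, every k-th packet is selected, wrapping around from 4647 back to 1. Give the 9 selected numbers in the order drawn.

Selection 1: 4039
Selection 2: 4039 + 442 = 4481
Selection 3: 4481 + 442 = 4923 → 4923 − 4647 = 276
Selection 4: 276 + 442 = 718
Selection 5: 718 + 442 = 1160
Selection 6: 1160 + 442 = 1602
Selection 7: 1602 + 442 = 2044
Selection 8: 2044 + 442 = 2486
Selection 9: 2486 + 442 = 2928

4039, 4481, 276, 718, 1160, 1602, 2044, 2486, 2928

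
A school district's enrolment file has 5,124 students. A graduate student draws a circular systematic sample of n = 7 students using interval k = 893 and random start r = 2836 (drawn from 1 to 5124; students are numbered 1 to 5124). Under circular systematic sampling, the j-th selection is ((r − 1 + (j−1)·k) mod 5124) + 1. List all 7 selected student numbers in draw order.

2836, 3729, 4622, 391, 1284, 2177, 3070

Selection 1: 2836
Selection 2: 2836 + 893 = 3729
Selection 3: 3729 + 893 = 4622
Selection 4: 4622 + 893 = 5515 → 5515 − 5124 = 391
Selection 5: 391 + 893 = 1284
Selection 6: 1284 + 893 = 2177
Selection 7: 2177 + 893 = 3070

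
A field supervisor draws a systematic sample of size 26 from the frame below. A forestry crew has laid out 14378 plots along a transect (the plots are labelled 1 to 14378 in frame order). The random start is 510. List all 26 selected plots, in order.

k = N/n = 14378/26 = 553
plot 1: 510
plot 2: 510 + 553 = 1063
plot 3: 1063 + 553 = 1616
plot 4: 1616 + 553 = 2169
plot 5: 2169 + 553 = 2722
plot 6: 2722 + 553 = 3275
plot 7: 3275 + 553 = 3828
plot 8: 3828 + 553 = 4381
plot 9: 4381 + 553 = 4934
plot 10: 4934 + 553 = 5487
plot 11: 5487 + 553 = 6040
plot 12: 6040 + 553 = 6593
plot 13: 6593 + 553 = 7146
plot 14: 7146 + 553 = 7699
plot 15: 7699 + 553 = 8252
plot 16: 8252 + 553 = 8805
plot 17: 8805 + 553 = 9358
plot 18: 9358 + 553 = 9911
plot 19: 9911 + 553 = 10464
plot 20: 10464 + 553 = 11017
plot 21: 11017 + 553 = 11570
plot 22: 11570 + 553 = 12123
plot 23: 12123 + 553 = 12676
plot 24: 12676 + 553 = 13229
plot 25: 13229 + 553 = 13782
plot 26: 13782 + 553 = 14335

510, 1063, 1616, 2169, 2722, 3275, 3828, 4381, 4934, 5487, 6040, 6593, 7146, 7699, 8252, 8805, 9358, 9911, 10464, 11017, 11570, 12123, 12676, 13229, 13782, 14335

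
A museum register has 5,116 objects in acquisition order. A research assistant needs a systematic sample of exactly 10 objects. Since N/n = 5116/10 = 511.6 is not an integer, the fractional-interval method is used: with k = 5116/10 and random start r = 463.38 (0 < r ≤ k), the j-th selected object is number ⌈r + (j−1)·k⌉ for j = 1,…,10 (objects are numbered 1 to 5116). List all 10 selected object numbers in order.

464, 975, 1487, 1999, 2510, 3022, 3533, 4045, 4557, 5068

j=1: r + 0k = 463.38 → ⌈·⌉ = 464
j=2: r + 1k = 974.98 → ⌈·⌉ = 975
j=3: r + 2k = 1486.58 → ⌈·⌉ = 1487
j=4: r + 3k = 1998.18 → ⌈·⌉ = 1999
j=5: r + 4k = 2509.78 → ⌈·⌉ = 2510
j=6: r + 5k = 3021.38 → ⌈·⌉ = 3022
j=7: r + 6k = 3532.98 → ⌈·⌉ = 3533
j=8: r + 7k = 4044.58 → ⌈·⌉ = 4045
j=9: r + 8k = 4556.18 → ⌈·⌉ = 4557
j=10: r + 9k = 5067.78 → ⌈·⌉ = 5068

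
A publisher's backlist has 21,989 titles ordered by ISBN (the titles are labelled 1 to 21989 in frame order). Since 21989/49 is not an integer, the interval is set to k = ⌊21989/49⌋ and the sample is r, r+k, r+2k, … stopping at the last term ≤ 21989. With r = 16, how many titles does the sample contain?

k = ⌊21989/49⌋ = 448
Achieved size = ⌊(21989 − 16)/448⌋ + 1 = ⌊21973/448⌋ + 1 = 49 + 1 = 50
(last selection: 16 + 49×448 = 21968 ≤ 21989; next would be 22416 > 21989)

50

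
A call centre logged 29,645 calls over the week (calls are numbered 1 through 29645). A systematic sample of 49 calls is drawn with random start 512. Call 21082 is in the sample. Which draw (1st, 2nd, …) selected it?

k = 29645/49 = 605
position = (21082 − 512)/605 + 1 = 20570/605 + 1 = 34 + 1 = 35

35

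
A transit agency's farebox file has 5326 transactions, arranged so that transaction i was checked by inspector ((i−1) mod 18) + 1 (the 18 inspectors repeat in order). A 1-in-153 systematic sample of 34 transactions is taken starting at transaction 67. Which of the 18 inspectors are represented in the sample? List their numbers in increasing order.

4, 13

Consecutive selections differ by k = 153, so their inspector numbers differ by 153 mod 18 = 9.
gcd(153, 18) = 9, so the sample visits 18/9 = 2 distinct residues mod 18.
Start 67 is inspector 13; the inspectors hit are 4, 13.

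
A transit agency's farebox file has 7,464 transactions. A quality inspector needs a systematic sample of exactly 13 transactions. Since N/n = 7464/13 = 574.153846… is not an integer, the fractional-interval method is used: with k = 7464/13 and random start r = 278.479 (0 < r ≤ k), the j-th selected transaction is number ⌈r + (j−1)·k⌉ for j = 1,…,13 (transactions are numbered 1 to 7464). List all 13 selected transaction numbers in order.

j=1: r + 0k = 278.479 → ⌈·⌉ = 279
j=2: r + 1k = 852.632846… → ⌈·⌉ = 853
j=3: r + 2k = 1426.786692… → ⌈·⌉ = 1427
j=4: r + 3k = 2000.940538… → ⌈·⌉ = 2001
j=5: r + 4k = 2575.094384… → ⌈·⌉ = 2576
j=6: r + 5k = 3149.248230… → ⌈·⌉ = 3150
j=7: r + 6k = 3723.402076… → ⌈·⌉ = 3724
j=8: r + 7k = 4297.555923… → ⌈·⌉ = 4298
j=9: r + 8k = 4871.709769… → ⌈·⌉ = 4872
j=10: r + 9k = 5445.863615… → ⌈·⌉ = 5446
j=11: r + 10k = 6020.017461… → ⌈·⌉ = 6021
j=12: r + 11k = 6594.171307… → ⌈·⌉ = 6595
j=13: r + 12k = 7168.325153… → ⌈·⌉ = 7169

279, 853, 1427, 2001, 2576, 3150, 3724, 4298, 4872, 5446, 6021, 6595, 7169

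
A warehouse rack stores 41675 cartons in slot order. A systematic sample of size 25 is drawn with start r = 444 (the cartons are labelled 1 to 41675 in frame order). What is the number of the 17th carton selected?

27116

k = 41675/25 = 1667
17th selection = r + (17−1)·k = 444 + 16×1667 = 444 + 26672 = 27116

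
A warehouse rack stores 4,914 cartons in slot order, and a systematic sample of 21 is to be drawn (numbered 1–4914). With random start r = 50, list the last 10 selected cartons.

k = N/n = 4914/21 = 234
12th selection = 50 + 11×234 = 2624
13th: 2624 + 234 = 2858
14th: 2858 + 234 = 3092
15th: 3092 + 234 = 3326
16th: 3326 + 234 = 3560
17th: 3560 + 234 = 3794
18th: 3794 + 234 = 4028
19th: 4028 + 234 = 4262
20th: 4262 + 234 = 4496
21st: 4496 + 234 = 4730

2624, 2858, 3092, 3326, 3560, 3794, 4028, 4262, 4496, 4730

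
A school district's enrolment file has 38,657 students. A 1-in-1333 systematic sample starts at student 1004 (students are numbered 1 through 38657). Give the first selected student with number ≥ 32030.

k = 1333
Steps past start: ⌈(32030 − 1004)/1333⌉ = ⌈31026/1333⌉ = 24
Selected student: 1004 + 24×1333 = 32996

32996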